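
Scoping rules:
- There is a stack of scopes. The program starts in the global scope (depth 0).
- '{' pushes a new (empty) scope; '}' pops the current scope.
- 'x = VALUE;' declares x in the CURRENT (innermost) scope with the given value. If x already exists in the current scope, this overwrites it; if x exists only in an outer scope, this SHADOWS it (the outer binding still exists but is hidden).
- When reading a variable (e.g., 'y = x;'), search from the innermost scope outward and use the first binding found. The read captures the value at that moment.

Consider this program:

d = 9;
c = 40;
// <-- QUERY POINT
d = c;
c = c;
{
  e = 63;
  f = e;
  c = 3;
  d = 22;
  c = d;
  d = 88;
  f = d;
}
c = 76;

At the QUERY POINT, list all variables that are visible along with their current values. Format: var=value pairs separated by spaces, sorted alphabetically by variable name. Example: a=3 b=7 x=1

Answer: c=40 d=9

Derivation:
Step 1: declare d=9 at depth 0
Step 2: declare c=40 at depth 0
Visible at query point: c=40 d=9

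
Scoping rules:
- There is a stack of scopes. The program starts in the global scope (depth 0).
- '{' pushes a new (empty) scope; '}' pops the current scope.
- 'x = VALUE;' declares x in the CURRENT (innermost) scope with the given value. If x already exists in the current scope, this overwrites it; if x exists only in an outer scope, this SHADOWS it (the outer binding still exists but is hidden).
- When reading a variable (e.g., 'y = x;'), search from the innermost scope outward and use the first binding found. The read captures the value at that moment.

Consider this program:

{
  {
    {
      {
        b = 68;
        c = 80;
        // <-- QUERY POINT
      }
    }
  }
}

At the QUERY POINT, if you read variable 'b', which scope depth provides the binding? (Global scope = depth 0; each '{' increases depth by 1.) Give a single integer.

Answer: 4

Derivation:
Step 1: enter scope (depth=1)
Step 2: enter scope (depth=2)
Step 3: enter scope (depth=3)
Step 4: enter scope (depth=4)
Step 5: declare b=68 at depth 4
Step 6: declare c=80 at depth 4
Visible at query point: b=68 c=80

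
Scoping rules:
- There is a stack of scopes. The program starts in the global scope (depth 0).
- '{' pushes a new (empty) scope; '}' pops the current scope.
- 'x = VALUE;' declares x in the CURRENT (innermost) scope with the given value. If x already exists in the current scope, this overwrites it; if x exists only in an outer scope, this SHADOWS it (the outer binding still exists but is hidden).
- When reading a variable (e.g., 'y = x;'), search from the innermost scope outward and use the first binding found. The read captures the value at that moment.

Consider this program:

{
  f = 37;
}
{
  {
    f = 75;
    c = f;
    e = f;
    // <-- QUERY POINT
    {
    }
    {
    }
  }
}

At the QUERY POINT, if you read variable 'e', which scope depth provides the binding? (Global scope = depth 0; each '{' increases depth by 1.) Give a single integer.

Answer: 2

Derivation:
Step 1: enter scope (depth=1)
Step 2: declare f=37 at depth 1
Step 3: exit scope (depth=0)
Step 4: enter scope (depth=1)
Step 5: enter scope (depth=2)
Step 6: declare f=75 at depth 2
Step 7: declare c=(read f)=75 at depth 2
Step 8: declare e=(read f)=75 at depth 2
Visible at query point: c=75 e=75 f=75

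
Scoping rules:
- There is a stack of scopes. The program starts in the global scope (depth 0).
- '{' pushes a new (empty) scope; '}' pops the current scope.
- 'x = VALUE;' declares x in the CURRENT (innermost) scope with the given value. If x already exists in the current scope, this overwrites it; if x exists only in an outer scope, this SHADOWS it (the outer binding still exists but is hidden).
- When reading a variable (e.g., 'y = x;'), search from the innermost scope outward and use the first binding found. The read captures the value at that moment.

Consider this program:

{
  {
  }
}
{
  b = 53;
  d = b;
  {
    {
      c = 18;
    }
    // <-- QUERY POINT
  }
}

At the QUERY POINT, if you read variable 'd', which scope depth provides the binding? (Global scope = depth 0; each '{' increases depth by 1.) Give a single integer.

Step 1: enter scope (depth=1)
Step 2: enter scope (depth=2)
Step 3: exit scope (depth=1)
Step 4: exit scope (depth=0)
Step 5: enter scope (depth=1)
Step 6: declare b=53 at depth 1
Step 7: declare d=(read b)=53 at depth 1
Step 8: enter scope (depth=2)
Step 9: enter scope (depth=3)
Step 10: declare c=18 at depth 3
Step 11: exit scope (depth=2)
Visible at query point: b=53 d=53

Answer: 1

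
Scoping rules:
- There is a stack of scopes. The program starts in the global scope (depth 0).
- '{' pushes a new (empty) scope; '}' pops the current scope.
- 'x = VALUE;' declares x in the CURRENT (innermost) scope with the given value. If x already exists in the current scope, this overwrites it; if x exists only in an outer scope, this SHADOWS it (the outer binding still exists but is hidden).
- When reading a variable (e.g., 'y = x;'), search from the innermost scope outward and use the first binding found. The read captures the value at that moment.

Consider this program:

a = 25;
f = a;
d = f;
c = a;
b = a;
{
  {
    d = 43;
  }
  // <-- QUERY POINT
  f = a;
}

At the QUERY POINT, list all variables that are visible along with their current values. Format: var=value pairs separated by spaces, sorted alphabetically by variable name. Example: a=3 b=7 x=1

Answer: a=25 b=25 c=25 d=25 f=25

Derivation:
Step 1: declare a=25 at depth 0
Step 2: declare f=(read a)=25 at depth 0
Step 3: declare d=(read f)=25 at depth 0
Step 4: declare c=(read a)=25 at depth 0
Step 5: declare b=(read a)=25 at depth 0
Step 6: enter scope (depth=1)
Step 7: enter scope (depth=2)
Step 8: declare d=43 at depth 2
Step 9: exit scope (depth=1)
Visible at query point: a=25 b=25 c=25 d=25 f=25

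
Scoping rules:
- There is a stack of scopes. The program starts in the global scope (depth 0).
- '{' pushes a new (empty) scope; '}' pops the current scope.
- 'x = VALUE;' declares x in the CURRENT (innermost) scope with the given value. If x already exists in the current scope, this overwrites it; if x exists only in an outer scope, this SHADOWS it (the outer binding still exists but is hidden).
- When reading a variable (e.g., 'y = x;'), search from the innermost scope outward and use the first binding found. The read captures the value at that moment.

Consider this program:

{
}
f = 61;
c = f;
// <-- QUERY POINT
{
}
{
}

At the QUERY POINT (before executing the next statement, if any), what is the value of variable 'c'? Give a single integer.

Step 1: enter scope (depth=1)
Step 2: exit scope (depth=0)
Step 3: declare f=61 at depth 0
Step 4: declare c=(read f)=61 at depth 0
Visible at query point: c=61 f=61

Answer: 61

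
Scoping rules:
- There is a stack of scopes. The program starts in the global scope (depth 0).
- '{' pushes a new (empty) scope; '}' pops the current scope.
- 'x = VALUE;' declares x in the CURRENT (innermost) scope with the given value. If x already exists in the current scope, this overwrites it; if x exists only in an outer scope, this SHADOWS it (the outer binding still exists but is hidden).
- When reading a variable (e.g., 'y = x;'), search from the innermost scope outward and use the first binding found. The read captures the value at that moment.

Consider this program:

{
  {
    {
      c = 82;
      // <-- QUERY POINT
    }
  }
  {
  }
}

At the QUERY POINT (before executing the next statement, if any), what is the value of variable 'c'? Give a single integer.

Answer: 82

Derivation:
Step 1: enter scope (depth=1)
Step 2: enter scope (depth=2)
Step 3: enter scope (depth=3)
Step 4: declare c=82 at depth 3
Visible at query point: c=82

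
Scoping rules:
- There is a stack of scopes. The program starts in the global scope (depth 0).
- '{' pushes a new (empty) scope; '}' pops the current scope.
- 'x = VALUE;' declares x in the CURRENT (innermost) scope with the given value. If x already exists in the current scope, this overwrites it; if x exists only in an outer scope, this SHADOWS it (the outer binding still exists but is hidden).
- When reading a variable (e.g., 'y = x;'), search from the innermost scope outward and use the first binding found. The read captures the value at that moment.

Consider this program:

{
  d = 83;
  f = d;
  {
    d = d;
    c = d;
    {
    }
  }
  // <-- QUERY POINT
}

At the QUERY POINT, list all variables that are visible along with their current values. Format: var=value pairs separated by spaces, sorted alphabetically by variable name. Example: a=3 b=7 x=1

Answer: d=83 f=83

Derivation:
Step 1: enter scope (depth=1)
Step 2: declare d=83 at depth 1
Step 3: declare f=(read d)=83 at depth 1
Step 4: enter scope (depth=2)
Step 5: declare d=(read d)=83 at depth 2
Step 6: declare c=(read d)=83 at depth 2
Step 7: enter scope (depth=3)
Step 8: exit scope (depth=2)
Step 9: exit scope (depth=1)
Visible at query point: d=83 f=83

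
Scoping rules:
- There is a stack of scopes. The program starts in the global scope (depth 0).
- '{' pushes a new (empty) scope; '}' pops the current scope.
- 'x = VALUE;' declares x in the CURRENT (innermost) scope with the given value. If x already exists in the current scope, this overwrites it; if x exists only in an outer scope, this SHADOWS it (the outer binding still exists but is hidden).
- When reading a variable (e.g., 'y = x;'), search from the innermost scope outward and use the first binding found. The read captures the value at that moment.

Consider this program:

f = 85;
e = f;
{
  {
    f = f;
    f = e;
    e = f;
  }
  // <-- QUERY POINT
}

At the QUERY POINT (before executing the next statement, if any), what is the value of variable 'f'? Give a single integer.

Step 1: declare f=85 at depth 0
Step 2: declare e=(read f)=85 at depth 0
Step 3: enter scope (depth=1)
Step 4: enter scope (depth=2)
Step 5: declare f=(read f)=85 at depth 2
Step 6: declare f=(read e)=85 at depth 2
Step 7: declare e=(read f)=85 at depth 2
Step 8: exit scope (depth=1)
Visible at query point: e=85 f=85

Answer: 85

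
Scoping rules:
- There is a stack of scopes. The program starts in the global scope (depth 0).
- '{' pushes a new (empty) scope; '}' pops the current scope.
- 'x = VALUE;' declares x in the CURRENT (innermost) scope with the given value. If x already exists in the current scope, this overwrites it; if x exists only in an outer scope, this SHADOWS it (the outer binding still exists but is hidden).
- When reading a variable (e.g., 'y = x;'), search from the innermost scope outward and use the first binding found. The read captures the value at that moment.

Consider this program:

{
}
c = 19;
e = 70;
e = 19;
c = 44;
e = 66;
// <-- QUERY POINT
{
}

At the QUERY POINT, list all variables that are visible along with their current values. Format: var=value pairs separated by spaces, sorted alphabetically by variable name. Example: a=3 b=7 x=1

Step 1: enter scope (depth=1)
Step 2: exit scope (depth=0)
Step 3: declare c=19 at depth 0
Step 4: declare e=70 at depth 0
Step 5: declare e=19 at depth 0
Step 6: declare c=44 at depth 0
Step 7: declare e=66 at depth 0
Visible at query point: c=44 e=66

Answer: c=44 e=66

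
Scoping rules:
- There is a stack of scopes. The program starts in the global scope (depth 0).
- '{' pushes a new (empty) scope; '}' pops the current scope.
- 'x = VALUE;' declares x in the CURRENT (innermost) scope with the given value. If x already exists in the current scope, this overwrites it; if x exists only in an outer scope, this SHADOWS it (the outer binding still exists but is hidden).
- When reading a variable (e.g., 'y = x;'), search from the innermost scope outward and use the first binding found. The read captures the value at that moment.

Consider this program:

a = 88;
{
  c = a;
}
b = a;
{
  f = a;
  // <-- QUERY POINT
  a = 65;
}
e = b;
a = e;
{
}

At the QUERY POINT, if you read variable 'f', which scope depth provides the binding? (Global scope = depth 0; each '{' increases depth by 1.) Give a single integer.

Answer: 1

Derivation:
Step 1: declare a=88 at depth 0
Step 2: enter scope (depth=1)
Step 3: declare c=(read a)=88 at depth 1
Step 4: exit scope (depth=0)
Step 5: declare b=(read a)=88 at depth 0
Step 6: enter scope (depth=1)
Step 7: declare f=(read a)=88 at depth 1
Visible at query point: a=88 b=88 f=88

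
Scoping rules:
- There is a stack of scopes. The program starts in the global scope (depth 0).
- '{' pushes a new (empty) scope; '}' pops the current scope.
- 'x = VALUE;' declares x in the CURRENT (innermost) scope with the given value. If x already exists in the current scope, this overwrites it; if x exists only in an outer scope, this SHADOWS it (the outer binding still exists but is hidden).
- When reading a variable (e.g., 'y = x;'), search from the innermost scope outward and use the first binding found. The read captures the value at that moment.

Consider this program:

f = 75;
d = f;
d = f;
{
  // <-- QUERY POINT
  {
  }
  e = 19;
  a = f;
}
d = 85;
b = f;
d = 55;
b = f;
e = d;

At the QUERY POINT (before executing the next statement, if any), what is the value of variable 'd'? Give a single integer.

Answer: 75

Derivation:
Step 1: declare f=75 at depth 0
Step 2: declare d=(read f)=75 at depth 0
Step 3: declare d=(read f)=75 at depth 0
Step 4: enter scope (depth=1)
Visible at query point: d=75 f=75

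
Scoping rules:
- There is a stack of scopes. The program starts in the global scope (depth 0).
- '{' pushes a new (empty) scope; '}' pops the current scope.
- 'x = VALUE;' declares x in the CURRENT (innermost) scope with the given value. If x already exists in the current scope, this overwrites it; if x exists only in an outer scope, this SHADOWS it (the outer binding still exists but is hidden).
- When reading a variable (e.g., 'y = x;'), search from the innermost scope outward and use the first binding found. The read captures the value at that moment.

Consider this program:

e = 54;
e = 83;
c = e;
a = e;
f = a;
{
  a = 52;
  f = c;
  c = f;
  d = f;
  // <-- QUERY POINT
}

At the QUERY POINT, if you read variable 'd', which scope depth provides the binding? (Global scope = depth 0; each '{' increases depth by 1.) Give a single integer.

Answer: 1

Derivation:
Step 1: declare e=54 at depth 0
Step 2: declare e=83 at depth 0
Step 3: declare c=(read e)=83 at depth 0
Step 4: declare a=(read e)=83 at depth 0
Step 5: declare f=(read a)=83 at depth 0
Step 6: enter scope (depth=1)
Step 7: declare a=52 at depth 1
Step 8: declare f=(read c)=83 at depth 1
Step 9: declare c=(read f)=83 at depth 1
Step 10: declare d=(read f)=83 at depth 1
Visible at query point: a=52 c=83 d=83 e=83 f=83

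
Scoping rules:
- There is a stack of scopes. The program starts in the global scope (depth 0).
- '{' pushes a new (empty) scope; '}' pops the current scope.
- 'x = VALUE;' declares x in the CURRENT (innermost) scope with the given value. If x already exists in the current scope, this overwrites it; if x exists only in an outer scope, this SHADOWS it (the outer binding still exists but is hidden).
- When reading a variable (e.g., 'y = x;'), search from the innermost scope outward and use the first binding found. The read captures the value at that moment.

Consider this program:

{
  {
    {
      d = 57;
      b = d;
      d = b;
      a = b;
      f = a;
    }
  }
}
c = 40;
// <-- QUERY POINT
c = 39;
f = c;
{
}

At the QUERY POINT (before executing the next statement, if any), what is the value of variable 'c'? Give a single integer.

Answer: 40

Derivation:
Step 1: enter scope (depth=1)
Step 2: enter scope (depth=2)
Step 3: enter scope (depth=3)
Step 4: declare d=57 at depth 3
Step 5: declare b=(read d)=57 at depth 3
Step 6: declare d=(read b)=57 at depth 3
Step 7: declare a=(read b)=57 at depth 3
Step 8: declare f=(read a)=57 at depth 3
Step 9: exit scope (depth=2)
Step 10: exit scope (depth=1)
Step 11: exit scope (depth=0)
Step 12: declare c=40 at depth 0
Visible at query point: c=40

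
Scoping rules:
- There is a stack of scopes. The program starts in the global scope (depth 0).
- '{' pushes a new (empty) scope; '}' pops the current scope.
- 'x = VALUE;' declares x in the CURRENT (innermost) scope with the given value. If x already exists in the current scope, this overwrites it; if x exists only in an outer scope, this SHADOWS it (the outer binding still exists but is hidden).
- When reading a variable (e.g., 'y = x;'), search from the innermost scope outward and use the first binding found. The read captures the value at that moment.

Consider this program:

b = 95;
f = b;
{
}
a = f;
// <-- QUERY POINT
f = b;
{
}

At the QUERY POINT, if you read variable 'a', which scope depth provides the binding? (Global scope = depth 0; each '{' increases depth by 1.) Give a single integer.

Step 1: declare b=95 at depth 0
Step 2: declare f=(read b)=95 at depth 0
Step 3: enter scope (depth=1)
Step 4: exit scope (depth=0)
Step 5: declare a=(read f)=95 at depth 0
Visible at query point: a=95 b=95 f=95

Answer: 0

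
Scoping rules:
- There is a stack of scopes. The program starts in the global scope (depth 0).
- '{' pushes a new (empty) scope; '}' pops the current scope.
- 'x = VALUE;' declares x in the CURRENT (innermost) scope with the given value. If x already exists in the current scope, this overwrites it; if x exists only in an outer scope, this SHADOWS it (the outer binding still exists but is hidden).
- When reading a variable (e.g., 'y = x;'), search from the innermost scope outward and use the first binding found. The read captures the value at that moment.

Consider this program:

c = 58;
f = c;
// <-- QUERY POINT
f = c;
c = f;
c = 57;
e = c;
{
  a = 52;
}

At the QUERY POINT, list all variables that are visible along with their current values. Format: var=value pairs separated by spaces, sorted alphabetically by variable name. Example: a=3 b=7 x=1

Answer: c=58 f=58

Derivation:
Step 1: declare c=58 at depth 0
Step 2: declare f=(read c)=58 at depth 0
Visible at query point: c=58 f=58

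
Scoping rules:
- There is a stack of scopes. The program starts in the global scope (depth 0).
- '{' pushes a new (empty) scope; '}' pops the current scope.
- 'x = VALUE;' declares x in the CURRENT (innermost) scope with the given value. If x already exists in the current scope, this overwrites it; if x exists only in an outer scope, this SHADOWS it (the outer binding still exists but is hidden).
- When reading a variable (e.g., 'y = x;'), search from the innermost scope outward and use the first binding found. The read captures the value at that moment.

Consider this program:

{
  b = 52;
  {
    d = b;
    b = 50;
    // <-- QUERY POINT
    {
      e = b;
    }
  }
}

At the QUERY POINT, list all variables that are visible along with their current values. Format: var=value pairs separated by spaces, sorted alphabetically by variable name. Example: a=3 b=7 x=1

Answer: b=50 d=52

Derivation:
Step 1: enter scope (depth=1)
Step 2: declare b=52 at depth 1
Step 3: enter scope (depth=2)
Step 4: declare d=(read b)=52 at depth 2
Step 5: declare b=50 at depth 2
Visible at query point: b=50 d=52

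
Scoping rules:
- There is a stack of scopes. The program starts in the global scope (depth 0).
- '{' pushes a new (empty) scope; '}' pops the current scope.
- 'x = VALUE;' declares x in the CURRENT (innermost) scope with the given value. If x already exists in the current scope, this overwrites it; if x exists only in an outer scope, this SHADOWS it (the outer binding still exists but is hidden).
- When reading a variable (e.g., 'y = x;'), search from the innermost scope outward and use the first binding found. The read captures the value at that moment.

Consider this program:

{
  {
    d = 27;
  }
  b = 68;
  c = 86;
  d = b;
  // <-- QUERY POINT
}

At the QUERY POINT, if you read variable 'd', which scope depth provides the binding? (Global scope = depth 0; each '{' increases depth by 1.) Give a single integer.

Answer: 1

Derivation:
Step 1: enter scope (depth=1)
Step 2: enter scope (depth=2)
Step 3: declare d=27 at depth 2
Step 4: exit scope (depth=1)
Step 5: declare b=68 at depth 1
Step 6: declare c=86 at depth 1
Step 7: declare d=(read b)=68 at depth 1
Visible at query point: b=68 c=86 d=68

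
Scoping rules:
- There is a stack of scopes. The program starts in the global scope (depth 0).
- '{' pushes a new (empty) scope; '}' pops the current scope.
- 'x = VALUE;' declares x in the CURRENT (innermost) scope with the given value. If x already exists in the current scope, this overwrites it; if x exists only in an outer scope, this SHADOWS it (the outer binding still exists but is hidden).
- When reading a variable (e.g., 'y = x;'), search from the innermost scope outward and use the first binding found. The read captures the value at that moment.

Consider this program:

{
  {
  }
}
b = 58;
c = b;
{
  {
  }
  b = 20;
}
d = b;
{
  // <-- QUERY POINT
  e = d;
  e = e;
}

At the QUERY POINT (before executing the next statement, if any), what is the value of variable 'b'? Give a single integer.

Step 1: enter scope (depth=1)
Step 2: enter scope (depth=2)
Step 3: exit scope (depth=1)
Step 4: exit scope (depth=0)
Step 5: declare b=58 at depth 0
Step 6: declare c=(read b)=58 at depth 0
Step 7: enter scope (depth=1)
Step 8: enter scope (depth=2)
Step 9: exit scope (depth=1)
Step 10: declare b=20 at depth 1
Step 11: exit scope (depth=0)
Step 12: declare d=(read b)=58 at depth 0
Step 13: enter scope (depth=1)
Visible at query point: b=58 c=58 d=58

Answer: 58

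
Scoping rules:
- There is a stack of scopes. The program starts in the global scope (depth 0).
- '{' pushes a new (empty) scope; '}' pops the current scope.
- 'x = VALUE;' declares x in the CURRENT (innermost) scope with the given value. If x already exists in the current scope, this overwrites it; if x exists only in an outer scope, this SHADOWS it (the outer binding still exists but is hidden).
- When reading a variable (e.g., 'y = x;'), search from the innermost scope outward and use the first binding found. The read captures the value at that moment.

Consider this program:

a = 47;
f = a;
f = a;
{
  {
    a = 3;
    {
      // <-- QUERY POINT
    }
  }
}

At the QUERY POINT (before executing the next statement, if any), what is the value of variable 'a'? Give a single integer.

Answer: 3

Derivation:
Step 1: declare a=47 at depth 0
Step 2: declare f=(read a)=47 at depth 0
Step 3: declare f=(read a)=47 at depth 0
Step 4: enter scope (depth=1)
Step 5: enter scope (depth=2)
Step 6: declare a=3 at depth 2
Step 7: enter scope (depth=3)
Visible at query point: a=3 f=47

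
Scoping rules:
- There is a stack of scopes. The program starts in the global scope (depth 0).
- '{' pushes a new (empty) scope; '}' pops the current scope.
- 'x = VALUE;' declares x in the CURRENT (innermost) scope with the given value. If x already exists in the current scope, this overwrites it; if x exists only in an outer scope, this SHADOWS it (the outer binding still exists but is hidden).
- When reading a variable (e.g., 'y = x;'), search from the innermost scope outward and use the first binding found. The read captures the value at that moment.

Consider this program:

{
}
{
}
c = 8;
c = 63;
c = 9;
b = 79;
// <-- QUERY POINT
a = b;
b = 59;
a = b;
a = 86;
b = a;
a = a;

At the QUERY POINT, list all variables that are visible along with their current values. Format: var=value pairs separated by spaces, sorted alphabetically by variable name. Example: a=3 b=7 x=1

Answer: b=79 c=9

Derivation:
Step 1: enter scope (depth=1)
Step 2: exit scope (depth=0)
Step 3: enter scope (depth=1)
Step 4: exit scope (depth=0)
Step 5: declare c=8 at depth 0
Step 6: declare c=63 at depth 0
Step 7: declare c=9 at depth 0
Step 8: declare b=79 at depth 0
Visible at query point: b=79 c=9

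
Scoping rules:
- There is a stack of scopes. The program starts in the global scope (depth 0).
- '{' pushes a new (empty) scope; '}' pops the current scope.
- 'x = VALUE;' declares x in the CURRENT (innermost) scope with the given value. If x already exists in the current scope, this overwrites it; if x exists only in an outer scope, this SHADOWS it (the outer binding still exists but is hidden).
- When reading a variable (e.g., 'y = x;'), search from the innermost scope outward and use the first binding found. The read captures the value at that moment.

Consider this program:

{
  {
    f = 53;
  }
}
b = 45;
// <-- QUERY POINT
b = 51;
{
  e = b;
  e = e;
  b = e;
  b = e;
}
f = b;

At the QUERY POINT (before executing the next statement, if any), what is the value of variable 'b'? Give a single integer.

Step 1: enter scope (depth=1)
Step 2: enter scope (depth=2)
Step 3: declare f=53 at depth 2
Step 4: exit scope (depth=1)
Step 5: exit scope (depth=0)
Step 6: declare b=45 at depth 0
Visible at query point: b=45

Answer: 45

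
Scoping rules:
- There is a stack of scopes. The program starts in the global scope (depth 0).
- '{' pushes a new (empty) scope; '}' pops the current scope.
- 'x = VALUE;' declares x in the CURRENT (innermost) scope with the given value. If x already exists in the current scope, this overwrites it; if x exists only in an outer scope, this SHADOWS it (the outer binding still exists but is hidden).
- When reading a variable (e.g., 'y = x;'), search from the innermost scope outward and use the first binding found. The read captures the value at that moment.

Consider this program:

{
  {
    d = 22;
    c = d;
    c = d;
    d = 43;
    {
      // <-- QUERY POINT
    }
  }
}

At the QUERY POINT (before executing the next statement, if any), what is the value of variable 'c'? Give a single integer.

Step 1: enter scope (depth=1)
Step 2: enter scope (depth=2)
Step 3: declare d=22 at depth 2
Step 4: declare c=(read d)=22 at depth 2
Step 5: declare c=(read d)=22 at depth 2
Step 6: declare d=43 at depth 2
Step 7: enter scope (depth=3)
Visible at query point: c=22 d=43

Answer: 22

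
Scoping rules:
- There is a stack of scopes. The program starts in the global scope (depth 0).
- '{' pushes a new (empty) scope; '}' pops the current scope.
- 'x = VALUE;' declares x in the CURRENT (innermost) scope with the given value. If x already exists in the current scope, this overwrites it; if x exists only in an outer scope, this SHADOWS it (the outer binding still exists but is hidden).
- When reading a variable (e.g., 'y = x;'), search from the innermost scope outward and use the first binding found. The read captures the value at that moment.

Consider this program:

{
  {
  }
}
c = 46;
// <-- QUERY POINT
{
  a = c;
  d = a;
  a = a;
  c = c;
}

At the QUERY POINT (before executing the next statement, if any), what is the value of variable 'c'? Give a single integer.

Answer: 46

Derivation:
Step 1: enter scope (depth=1)
Step 2: enter scope (depth=2)
Step 3: exit scope (depth=1)
Step 4: exit scope (depth=0)
Step 5: declare c=46 at depth 0
Visible at query point: c=46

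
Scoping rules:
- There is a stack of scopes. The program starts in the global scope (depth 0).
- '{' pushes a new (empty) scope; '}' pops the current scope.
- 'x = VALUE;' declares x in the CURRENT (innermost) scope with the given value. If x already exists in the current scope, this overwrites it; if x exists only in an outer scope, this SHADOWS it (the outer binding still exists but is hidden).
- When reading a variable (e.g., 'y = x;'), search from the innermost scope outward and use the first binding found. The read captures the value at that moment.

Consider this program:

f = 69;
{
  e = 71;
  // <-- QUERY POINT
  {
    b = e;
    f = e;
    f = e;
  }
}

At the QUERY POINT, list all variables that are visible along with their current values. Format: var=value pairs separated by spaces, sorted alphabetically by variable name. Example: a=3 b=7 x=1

Answer: e=71 f=69

Derivation:
Step 1: declare f=69 at depth 0
Step 2: enter scope (depth=1)
Step 3: declare e=71 at depth 1
Visible at query point: e=71 f=69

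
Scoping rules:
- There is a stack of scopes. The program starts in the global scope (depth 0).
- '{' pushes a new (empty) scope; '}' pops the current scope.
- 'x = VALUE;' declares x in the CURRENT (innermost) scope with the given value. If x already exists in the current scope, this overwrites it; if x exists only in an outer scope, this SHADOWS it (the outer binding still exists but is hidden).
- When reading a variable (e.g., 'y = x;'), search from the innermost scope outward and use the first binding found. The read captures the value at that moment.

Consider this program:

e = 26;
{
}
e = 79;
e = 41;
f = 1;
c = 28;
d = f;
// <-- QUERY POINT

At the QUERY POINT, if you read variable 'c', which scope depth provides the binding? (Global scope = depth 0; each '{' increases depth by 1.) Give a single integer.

Answer: 0

Derivation:
Step 1: declare e=26 at depth 0
Step 2: enter scope (depth=1)
Step 3: exit scope (depth=0)
Step 4: declare e=79 at depth 0
Step 5: declare e=41 at depth 0
Step 6: declare f=1 at depth 0
Step 7: declare c=28 at depth 0
Step 8: declare d=(read f)=1 at depth 0
Visible at query point: c=28 d=1 e=41 f=1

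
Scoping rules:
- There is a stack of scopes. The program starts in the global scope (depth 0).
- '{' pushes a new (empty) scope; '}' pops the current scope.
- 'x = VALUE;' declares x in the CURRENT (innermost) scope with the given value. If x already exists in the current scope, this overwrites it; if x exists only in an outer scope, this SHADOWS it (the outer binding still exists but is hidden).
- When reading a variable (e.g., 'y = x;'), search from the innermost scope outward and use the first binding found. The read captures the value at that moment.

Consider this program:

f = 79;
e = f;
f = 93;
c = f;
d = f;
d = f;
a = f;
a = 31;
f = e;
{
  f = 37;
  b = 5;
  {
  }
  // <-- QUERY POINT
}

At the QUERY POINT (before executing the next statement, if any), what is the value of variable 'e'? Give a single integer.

Answer: 79

Derivation:
Step 1: declare f=79 at depth 0
Step 2: declare e=(read f)=79 at depth 0
Step 3: declare f=93 at depth 0
Step 4: declare c=(read f)=93 at depth 0
Step 5: declare d=(read f)=93 at depth 0
Step 6: declare d=(read f)=93 at depth 0
Step 7: declare a=(read f)=93 at depth 0
Step 8: declare a=31 at depth 0
Step 9: declare f=(read e)=79 at depth 0
Step 10: enter scope (depth=1)
Step 11: declare f=37 at depth 1
Step 12: declare b=5 at depth 1
Step 13: enter scope (depth=2)
Step 14: exit scope (depth=1)
Visible at query point: a=31 b=5 c=93 d=93 e=79 f=37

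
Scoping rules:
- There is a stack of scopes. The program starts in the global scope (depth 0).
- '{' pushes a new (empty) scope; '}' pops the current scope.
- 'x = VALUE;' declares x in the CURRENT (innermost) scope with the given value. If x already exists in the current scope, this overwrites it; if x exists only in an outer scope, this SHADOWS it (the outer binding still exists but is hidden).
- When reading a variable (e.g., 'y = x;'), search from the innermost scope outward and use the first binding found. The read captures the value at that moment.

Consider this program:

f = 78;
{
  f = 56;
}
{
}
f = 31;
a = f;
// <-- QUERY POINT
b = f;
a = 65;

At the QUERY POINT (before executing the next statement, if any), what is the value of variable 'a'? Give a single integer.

Step 1: declare f=78 at depth 0
Step 2: enter scope (depth=1)
Step 3: declare f=56 at depth 1
Step 4: exit scope (depth=0)
Step 5: enter scope (depth=1)
Step 6: exit scope (depth=0)
Step 7: declare f=31 at depth 0
Step 8: declare a=(read f)=31 at depth 0
Visible at query point: a=31 f=31

Answer: 31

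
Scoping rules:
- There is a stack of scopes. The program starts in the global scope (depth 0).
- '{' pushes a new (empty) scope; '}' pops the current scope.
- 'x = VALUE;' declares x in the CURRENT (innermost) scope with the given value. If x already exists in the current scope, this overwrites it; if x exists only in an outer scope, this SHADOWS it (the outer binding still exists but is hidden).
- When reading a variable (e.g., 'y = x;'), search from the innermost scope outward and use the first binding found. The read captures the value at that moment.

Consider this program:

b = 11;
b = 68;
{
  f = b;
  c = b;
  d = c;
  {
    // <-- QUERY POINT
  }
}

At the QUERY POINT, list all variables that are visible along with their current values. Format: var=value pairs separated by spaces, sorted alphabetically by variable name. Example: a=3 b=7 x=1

Answer: b=68 c=68 d=68 f=68

Derivation:
Step 1: declare b=11 at depth 0
Step 2: declare b=68 at depth 0
Step 3: enter scope (depth=1)
Step 4: declare f=(read b)=68 at depth 1
Step 5: declare c=(read b)=68 at depth 1
Step 6: declare d=(read c)=68 at depth 1
Step 7: enter scope (depth=2)
Visible at query point: b=68 c=68 d=68 f=68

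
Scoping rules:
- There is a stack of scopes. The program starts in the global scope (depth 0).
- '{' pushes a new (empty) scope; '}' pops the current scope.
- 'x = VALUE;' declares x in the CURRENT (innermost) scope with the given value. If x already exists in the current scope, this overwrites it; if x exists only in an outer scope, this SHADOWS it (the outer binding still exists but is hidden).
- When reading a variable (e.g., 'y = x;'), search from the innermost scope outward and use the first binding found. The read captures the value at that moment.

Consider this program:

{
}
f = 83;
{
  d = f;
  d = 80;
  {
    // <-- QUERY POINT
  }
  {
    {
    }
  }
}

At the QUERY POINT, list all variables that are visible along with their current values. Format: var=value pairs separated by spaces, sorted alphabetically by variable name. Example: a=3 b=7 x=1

Answer: d=80 f=83

Derivation:
Step 1: enter scope (depth=1)
Step 2: exit scope (depth=0)
Step 3: declare f=83 at depth 0
Step 4: enter scope (depth=1)
Step 5: declare d=(read f)=83 at depth 1
Step 6: declare d=80 at depth 1
Step 7: enter scope (depth=2)
Visible at query point: d=80 f=83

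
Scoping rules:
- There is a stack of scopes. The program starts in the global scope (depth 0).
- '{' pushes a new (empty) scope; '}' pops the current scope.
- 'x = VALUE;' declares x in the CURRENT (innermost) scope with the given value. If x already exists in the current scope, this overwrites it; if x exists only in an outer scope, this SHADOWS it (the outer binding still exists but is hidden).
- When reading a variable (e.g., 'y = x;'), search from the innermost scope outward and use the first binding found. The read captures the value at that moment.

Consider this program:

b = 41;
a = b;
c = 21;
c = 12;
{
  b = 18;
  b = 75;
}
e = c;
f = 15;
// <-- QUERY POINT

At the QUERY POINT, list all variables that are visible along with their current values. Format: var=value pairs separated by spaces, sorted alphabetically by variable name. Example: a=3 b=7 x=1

Answer: a=41 b=41 c=12 e=12 f=15

Derivation:
Step 1: declare b=41 at depth 0
Step 2: declare a=(read b)=41 at depth 0
Step 3: declare c=21 at depth 0
Step 4: declare c=12 at depth 0
Step 5: enter scope (depth=1)
Step 6: declare b=18 at depth 1
Step 7: declare b=75 at depth 1
Step 8: exit scope (depth=0)
Step 9: declare e=(read c)=12 at depth 0
Step 10: declare f=15 at depth 0
Visible at query point: a=41 b=41 c=12 e=12 f=15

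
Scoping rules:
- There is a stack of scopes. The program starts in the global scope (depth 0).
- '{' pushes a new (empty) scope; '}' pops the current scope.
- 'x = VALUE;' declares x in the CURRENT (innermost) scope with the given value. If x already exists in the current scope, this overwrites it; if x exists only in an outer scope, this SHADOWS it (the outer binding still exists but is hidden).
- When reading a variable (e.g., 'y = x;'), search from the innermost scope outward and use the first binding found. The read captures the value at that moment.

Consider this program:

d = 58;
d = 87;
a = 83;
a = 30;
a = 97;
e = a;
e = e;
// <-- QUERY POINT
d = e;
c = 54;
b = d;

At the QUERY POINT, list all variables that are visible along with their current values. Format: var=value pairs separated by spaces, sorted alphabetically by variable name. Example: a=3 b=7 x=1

Step 1: declare d=58 at depth 0
Step 2: declare d=87 at depth 0
Step 3: declare a=83 at depth 0
Step 4: declare a=30 at depth 0
Step 5: declare a=97 at depth 0
Step 6: declare e=(read a)=97 at depth 0
Step 7: declare e=(read e)=97 at depth 0
Visible at query point: a=97 d=87 e=97

Answer: a=97 d=87 e=97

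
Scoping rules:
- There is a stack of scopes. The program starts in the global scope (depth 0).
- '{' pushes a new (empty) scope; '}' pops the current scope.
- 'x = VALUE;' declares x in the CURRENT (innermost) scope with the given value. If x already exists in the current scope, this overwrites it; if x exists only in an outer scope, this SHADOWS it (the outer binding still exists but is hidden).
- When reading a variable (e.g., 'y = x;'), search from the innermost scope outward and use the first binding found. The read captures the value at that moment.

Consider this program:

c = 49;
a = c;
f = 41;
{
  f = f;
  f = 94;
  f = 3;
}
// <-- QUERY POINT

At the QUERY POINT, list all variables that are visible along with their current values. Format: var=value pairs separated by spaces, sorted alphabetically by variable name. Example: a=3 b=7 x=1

Answer: a=49 c=49 f=41

Derivation:
Step 1: declare c=49 at depth 0
Step 2: declare a=(read c)=49 at depth 0
Step 3: declare f=41 at depth 0
Step 4: enter scope (depth=1)
Step 5: declare f=(read f)=41 at depth 1
Step 6: declare f=94 at depth 1
Step 7: declare f=3 at depth 1
Step 8: exit scope (depth=0)
Visible at query point: a=49 c=49 f=41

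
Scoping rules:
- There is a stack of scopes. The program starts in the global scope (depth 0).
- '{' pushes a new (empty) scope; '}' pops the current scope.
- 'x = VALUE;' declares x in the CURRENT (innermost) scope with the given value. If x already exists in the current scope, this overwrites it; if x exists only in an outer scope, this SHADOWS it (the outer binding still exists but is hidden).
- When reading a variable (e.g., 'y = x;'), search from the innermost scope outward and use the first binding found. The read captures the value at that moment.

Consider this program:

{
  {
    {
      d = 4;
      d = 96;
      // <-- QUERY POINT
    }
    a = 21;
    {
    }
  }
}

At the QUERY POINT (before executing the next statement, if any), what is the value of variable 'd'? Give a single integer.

Step 1: enter scope (depth=1)
Step 2: enter scope (depth=2)
Step 3: enter scope (depth=3)
Step 4: declare d=4 at depth 3
Step 5: declare d=96 at depth 3
Visible at query point: d=96

Answer: 96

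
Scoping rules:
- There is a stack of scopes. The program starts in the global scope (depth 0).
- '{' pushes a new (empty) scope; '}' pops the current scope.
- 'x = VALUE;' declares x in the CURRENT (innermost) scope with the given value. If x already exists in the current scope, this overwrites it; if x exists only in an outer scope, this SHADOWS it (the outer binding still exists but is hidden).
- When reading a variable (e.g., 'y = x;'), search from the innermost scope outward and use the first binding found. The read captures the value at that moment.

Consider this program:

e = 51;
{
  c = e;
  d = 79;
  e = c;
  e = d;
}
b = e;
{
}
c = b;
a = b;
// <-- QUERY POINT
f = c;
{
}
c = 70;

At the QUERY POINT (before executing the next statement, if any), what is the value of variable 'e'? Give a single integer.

Answer: 51

Derivation:
Step 1: declare e=51 at depth 0
Step 2: enter scope (depth=1)
Step 3: declare c=(read e)=51 at depth 1
Step 4: declare d=79 at depth 1
Step 5: declare e=(read c)=51 at depth 1
Step 6: declare e=(read d)=79 at depth 1
Step 7: exit scope (depth=0)
Step 8: declare b=(read e)=51 at depth 0
Step 9: enter scope (depth=1)
Step 10: exit scope (depth=0)
Step 11: declare c=(read b)=51 at depth 0
Step 12: declare a=(read b)=51 at depth 0
Visible at query point: a=51 b=51 c=51 e=51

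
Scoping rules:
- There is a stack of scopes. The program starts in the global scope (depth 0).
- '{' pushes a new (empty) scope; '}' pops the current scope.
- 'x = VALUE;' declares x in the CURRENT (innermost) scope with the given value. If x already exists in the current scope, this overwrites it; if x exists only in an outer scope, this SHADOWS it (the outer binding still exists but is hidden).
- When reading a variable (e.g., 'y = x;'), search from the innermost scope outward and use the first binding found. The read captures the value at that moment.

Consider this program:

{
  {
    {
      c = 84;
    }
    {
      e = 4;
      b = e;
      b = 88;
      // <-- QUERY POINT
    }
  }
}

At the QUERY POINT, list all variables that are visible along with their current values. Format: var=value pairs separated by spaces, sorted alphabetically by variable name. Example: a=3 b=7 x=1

Step 1: enter scope (depth=1)
Step 2: enter scope (depth=2)
Step 3: enter scope (depth=3)
Step 4: declare c=84 at depth 3
Step 5: exit scope (depth=2)
Step 6: enter scope (depth=3)
Step 7: declare e=4 at depth 3
Step 8: declare b=(read e)=4 at depth 3
Step 9: declare b=88 at depth 3
Visible at query point: b=88 e=4

Answer: b=88 e=4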